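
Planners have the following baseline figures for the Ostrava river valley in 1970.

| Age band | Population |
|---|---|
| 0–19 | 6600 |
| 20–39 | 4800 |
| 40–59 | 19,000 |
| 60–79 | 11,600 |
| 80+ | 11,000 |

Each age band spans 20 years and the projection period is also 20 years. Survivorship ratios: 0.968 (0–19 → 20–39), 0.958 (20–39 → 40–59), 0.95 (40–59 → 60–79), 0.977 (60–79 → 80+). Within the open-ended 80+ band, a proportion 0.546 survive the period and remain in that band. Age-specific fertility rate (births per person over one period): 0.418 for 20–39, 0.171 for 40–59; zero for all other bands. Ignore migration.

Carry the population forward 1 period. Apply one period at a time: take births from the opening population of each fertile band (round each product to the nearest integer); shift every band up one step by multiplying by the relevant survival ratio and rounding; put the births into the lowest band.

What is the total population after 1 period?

51631

Numbering the bands 1..5 from youngest to oldest:
[period 1]
Births: 4800 × 0.418 = 2006 ; 19000 × 0.171 = 3249 → 5255
Band 2: 6600 × 0.968 = 6389
Band 3: 4800 × 0.958 = 4598
Band 4: 19000 × 0.95 = 18050
Band 5: 11600 × 0.977 + 11000 × 0.546 = 11333 + 6006 = 17339
End of period: [5255, 6389, 4598, 18050, 17339]
Total after period 1: 5255 + 6389 + 4598 + 18050 + 17339 = 51631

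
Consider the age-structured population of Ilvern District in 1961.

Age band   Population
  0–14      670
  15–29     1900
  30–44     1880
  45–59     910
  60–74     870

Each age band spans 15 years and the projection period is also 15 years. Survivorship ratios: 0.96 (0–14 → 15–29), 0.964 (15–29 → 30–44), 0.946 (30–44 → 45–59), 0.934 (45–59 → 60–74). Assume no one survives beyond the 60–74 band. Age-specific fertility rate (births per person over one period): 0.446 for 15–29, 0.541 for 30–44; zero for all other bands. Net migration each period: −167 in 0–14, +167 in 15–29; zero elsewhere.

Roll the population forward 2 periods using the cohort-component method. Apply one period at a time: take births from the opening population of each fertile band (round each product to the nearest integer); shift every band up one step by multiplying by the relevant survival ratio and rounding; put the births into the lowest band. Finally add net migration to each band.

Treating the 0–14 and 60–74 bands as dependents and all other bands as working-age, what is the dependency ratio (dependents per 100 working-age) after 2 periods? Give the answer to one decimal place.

Call the groups 1 to 5, youngest first.
[period 1]
Births: 1900 × 0.446 = 847 ; 1880 × 0.541 = 1017 → 1864
Group 2: 670 × 0.96 = 643
Group 3: 1900 × 0.964 = 1832
Group 4: 1880 × 0.946 = 1778
Group 5: 910 × 0.934 = 850
Net migration: Group 1 − 167 → 1697; Group 2 + 167 → 810
Population now: 0–14=1697, 15–29=810, 30–44=1832, 45–59=1778, 60–74=850
[period 2]
Births: 810 × 0.446 = 361 ; 1832 × 0.541 = 991 → 1352
Group 2: 1697 × 0.96 = 1629
Group 3: 810 × 0.964 = 781
Group 4: 1832 × 0.946 = 1733
Group 5: 1778 × 0.934 = 1661
Net migration: Group 1 − 167 → 1185; Group 2 + 167 → 1796
Population now: 0–14=1185, 15–29=1796, 30–44=781, 45–59=1733, 60–74=1661
Dependents (band 0–14 + band 60–74) = 1185 + 1661 = 2846; working-age = 4310; ratio = 2846/4310 × 100 = 66.0

66.0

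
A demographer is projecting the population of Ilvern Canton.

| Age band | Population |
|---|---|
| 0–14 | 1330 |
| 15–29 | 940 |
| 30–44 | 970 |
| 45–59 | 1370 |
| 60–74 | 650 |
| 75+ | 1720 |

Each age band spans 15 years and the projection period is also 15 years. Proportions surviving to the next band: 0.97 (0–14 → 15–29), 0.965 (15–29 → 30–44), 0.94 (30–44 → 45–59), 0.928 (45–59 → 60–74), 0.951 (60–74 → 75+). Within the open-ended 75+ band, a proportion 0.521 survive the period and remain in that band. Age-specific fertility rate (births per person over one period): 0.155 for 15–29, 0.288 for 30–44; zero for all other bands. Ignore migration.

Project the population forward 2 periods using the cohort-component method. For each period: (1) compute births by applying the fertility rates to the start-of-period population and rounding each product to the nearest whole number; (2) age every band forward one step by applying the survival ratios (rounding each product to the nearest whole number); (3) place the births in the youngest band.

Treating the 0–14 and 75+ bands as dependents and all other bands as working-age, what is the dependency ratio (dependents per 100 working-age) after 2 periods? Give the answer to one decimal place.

73.3

Numbering the bands 1..6 from youngest to oldest:
Period 1.
Births: 940 × 0.155 = 146  |  970 × 0.288 = 279 — total 425
Band 2: 1330 × 0.97 = 1290
Band 3: 940 × 0.965 = 907
Band 4: 970 × 0.94 = 912
Band 5: 1370 × 0.928 = 1271
Band 6: 650 × 0.951 + 1720 × 0.521 = 618 + 896 = 1514
End of period: [425, 1290, 907, 912, 1271, 1514]
Period 2.
Births: 1290 × 0.155 = 200  |  907 × 0.288 = 261 — total 461
Band 2: 425 × 0.97 = 412
Band 3: 1290 × 0.965 = 1245
Band 4: 907 × 0.94 = 853
Band 5: 912 × 0.928 = 846
Band 6: 1271 × 0.951 + 1514 × 0.521 = 1209 + 789 = 1998
End of period: [461, 412, 1245, 853, 846, 1998]
Dependents (band 0–14 + band 75+) = 461 + 1998 = 2459; working-age = 3356; ratio = 2459/3356 × 100 = 73.3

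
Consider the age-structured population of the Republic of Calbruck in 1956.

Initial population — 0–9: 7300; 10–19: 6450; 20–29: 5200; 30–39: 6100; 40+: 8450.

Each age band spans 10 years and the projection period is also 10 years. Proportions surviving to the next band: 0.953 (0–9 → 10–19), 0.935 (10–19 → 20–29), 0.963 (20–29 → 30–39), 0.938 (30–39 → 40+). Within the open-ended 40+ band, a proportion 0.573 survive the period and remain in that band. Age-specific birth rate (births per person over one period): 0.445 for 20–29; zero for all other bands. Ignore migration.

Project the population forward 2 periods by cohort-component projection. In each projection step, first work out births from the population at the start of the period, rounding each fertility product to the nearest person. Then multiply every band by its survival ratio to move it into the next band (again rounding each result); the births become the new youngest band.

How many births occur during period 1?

2314

Let band 1 be 0–9 through band 5 = 40+.
Period 1.
Births: 5200 × 0.445 = 2314
Band 2: 7300 × 0.953 = 6957
Band 3: 6450 × 0.935 = 6031
Band 4: 5200 × 0.963 = 5008
Band 5: 6100 × 0.938 + 8450 × 0.573 = 5722 + 4842 = 10564
End of period: [2314, 6957, 6031, 5008, 10564]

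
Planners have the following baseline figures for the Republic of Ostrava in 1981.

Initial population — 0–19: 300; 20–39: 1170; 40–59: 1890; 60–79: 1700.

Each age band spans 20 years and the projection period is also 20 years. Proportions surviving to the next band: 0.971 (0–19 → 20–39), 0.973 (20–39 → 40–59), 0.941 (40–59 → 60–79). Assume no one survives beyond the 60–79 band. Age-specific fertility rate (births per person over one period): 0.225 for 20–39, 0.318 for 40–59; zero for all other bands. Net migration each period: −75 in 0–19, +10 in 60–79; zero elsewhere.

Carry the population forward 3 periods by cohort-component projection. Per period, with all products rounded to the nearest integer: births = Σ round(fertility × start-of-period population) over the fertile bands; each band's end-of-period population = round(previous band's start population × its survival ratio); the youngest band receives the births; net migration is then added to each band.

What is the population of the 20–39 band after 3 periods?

342

[period 1]
Births: 1170 * 0.225 = 263  |  1890 * 0.318 = 601 — total 864
20–39: 300 * 0.971 = 291
40–59: 1170 * 0.973 = 1138
60–79: 1890 * 0.941 = 1778
Net migration: 0–19 − 75 → 789; 60–79 + 10 → 1788
Giving 789 / 291 / 1138 / 1788.
[period 2]
Births: 291 * 0.225 = 65  |  1138 * 0.318 = 362 — total 427
20–39: 789 * 0.971 = 766
40–59: 291 * 0.973 = 283
60–79: 1138 * 0.941 = 1071
Net migration: 0–19 − 75 → 352; 60–79 + 10 → 1081
Giving 352 / 766 / 283 / 1081.
[period 3]
Births: 766 * 0.225 = 172  |  283 * 0.318 = 90 — total 262
20–39: 352 * 0.971 = 342
40–59: 766 * 0.973 = 745
60–79: 283 * 0.941 = 266
Net migration: 0–19 − 75 → 187; 60–79 + 10 → 276
Giving 187 / 342 / 745 / 276.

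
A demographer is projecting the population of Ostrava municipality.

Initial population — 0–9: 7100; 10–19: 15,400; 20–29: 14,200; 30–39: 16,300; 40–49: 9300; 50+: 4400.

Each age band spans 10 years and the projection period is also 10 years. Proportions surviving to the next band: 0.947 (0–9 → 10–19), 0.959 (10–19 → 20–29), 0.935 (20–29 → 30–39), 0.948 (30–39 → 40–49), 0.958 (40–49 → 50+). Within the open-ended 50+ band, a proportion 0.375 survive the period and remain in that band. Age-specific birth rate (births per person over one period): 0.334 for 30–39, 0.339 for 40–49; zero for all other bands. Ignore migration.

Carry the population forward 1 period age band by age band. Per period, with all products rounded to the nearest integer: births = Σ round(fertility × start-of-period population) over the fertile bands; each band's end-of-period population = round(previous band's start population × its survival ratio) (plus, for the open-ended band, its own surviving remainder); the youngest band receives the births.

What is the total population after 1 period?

69378

(Groups numbered youngest = 1 to oldest = 6.)
Period 1:
Births: 16300 × 0.334 = 5444 ; 9300 × 0.339 = 3153 ⇒ total 8597
Group 2: 7100 × 0.947 = 6724
Group 3: 15400 × 0.959 = 14769
Group 4: 14200 × 0.935 = 13277
Group 5: 16300 × 0.948 = 15452
Group 6: 9300 × 0.958 + 4400 × 0.375 = 8909 + 1650 = 10559
End of period: [8597, 6724, 14769, 13277, 15452, 10559]
Total after period 1: 8597 + 6724 + 14769 + 13277 + 15452 + 10559 = 69378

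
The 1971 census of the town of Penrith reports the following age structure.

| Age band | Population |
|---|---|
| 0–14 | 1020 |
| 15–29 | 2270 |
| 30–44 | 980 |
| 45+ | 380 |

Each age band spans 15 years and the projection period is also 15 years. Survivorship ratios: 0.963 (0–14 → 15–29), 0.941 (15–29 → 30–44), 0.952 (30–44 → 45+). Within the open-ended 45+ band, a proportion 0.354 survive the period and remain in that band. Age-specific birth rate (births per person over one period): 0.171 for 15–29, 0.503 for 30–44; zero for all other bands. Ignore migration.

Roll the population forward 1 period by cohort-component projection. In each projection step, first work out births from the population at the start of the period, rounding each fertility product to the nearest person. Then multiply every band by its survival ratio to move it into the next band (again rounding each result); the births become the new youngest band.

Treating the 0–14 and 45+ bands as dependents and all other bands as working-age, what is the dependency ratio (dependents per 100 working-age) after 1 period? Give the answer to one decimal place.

62.5

Period 1:
Births: 2270 × 0.171 = 388  |  980 × 0.503 = 493 → 881
15–29: 1020 × 0.963 = 982
30–44: 2270 × 0.941 = 2136
45+: 980 × 0.952 + 380 × 0.354 = 933 + 135 = 1068
Giving 881 / 982 / 2136 / 1068.
Dependents (band 0–14 + band 45+) = 881 + 1068 = 1949; working-age = 3118; ratio = 1949/3118 × 100 = 62.5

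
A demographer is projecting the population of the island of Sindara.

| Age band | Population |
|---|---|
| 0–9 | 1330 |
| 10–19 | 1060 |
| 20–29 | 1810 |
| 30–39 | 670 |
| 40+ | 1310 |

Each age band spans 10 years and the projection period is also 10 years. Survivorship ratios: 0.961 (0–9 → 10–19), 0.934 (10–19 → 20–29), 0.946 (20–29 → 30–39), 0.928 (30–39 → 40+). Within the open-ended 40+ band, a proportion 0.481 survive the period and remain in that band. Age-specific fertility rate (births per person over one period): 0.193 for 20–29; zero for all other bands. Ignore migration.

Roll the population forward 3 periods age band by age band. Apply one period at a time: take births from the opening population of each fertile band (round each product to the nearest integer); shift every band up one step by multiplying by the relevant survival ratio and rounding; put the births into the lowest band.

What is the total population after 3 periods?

3781

(Bands numbered youngest = 1 to oldest = 5.)
[period 1]
Births: 1810 * 0.193 = 349
Band 2: 1330 * 0.961 = 1278
Band 3: 1060 * 0.934 = 990
Band 4: 1810 * 0.946 = 1712
Band 5: 670 * 0.928 + 1310 * 0.481 = 622 + 630 = 1252
End of period: [349, 1278, 990, 1712, 1252]
[period 2]
Births: 990 * 0.193 = 191
Band 2: 349 * 0.961 = 335
Band 3: 1278 * 0.934 = 1194
Band 4: 990 * 0.946 = 937
Band 5: 1712 * 0.928 + 1252 * 0.481 = 1589 + 602 = 2191
End of period: [191, 335, 1194, 937, 2191]
[period 3]
Births: 1194 * 0.193 = 230
Band 2: 191 * 0.961 = 184
Band 3: 335 * 0.934 = 313
Band 4: 1194 * 0.946 = 1130
Band 5: 937 * 0.928 + 2191 * 0.481 = 870 + 1054 = 1924
End of period: [230, 184, 313, 1130, 1924]
Total after period 3: 230 + 184 + 313 + 1130 + 1924 = 3781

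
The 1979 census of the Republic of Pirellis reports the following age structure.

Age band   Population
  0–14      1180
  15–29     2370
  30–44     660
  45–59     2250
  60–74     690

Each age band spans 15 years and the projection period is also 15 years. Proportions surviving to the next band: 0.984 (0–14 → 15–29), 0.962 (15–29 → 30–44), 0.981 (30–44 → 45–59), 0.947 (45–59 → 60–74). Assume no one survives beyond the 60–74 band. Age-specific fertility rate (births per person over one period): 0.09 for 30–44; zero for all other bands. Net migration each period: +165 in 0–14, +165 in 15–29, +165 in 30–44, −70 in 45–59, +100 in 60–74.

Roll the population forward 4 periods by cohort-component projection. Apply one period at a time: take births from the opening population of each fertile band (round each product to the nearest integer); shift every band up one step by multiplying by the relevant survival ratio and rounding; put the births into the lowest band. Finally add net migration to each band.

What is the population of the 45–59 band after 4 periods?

455

Numbering the groups 1..5 from youngest to oldest:
— Period 1 —
Births: 660 × 0.09 = 59
Group 2: 1180 × 0.984 = 1161
Group 3: 2370 × 0.962 = 2280
Group 4: 660 × 0.981 = 647
Group 5: 2250 × 0.947 = 2131
Net migration: Group 1 + 165 → 224; Group 2 + 165 → 1326; Group 3 + 165 → 2445; Group 4 − 70 → 577; Group 5 + 100 → 2231
→ [224, 1326, 2445, 577, 2231]
— Period 2 —
Births: 2445 × 0.09 = 220
Group 2: 224 × 0.984 = 220
Group 3: 1326 × 0.962 = 1276
Group 4: 2445 × 0.981 = 2399
Group 5: 577 × 0.947 = 546
Net migration: Group 1 + 165 → 385; Group 2 + 165 → 385; Group 3 + 165 → 1441; Group 4 − 70 → 2329; Group 5 + 100 → 646
→ [385, 385, 1441, 2329, 646]
— Period 3 —
Births: 1441 × 0.09 = 130
Group 2: 385 × 0.984 = 379
Group 3: 385 × 0.962 = 370
Group 4: 1441 × 0.981 = 1414
Group 5: 2329 × 0.947 = 2206
Net migration: Group 1 + 165 → 295; Group 2 + 165 → 544; Group 3 + 165 → 535; Group 4 − 70 → 1344; Group 5 + 100 → 2306
→ [295, 544, 535, 1344, 2306]
— Period 4 —
Births: 535 × 0.09 = 48
Group 2: 295 × 0.984 = 290
Group 3: 544 × 0.962 = 523
Group 4: 535 × 0.981 = 525
Group 5: 1344 × 0.947 = 1273
Net migration: Group 1 + 165 → 213; Group 2 + 165 → 455; Group 3 + 165 → 688; Group 4 − 70 → 455; Group 5 + 100 → 1373
→ [213, 455, 688, 455, 1373]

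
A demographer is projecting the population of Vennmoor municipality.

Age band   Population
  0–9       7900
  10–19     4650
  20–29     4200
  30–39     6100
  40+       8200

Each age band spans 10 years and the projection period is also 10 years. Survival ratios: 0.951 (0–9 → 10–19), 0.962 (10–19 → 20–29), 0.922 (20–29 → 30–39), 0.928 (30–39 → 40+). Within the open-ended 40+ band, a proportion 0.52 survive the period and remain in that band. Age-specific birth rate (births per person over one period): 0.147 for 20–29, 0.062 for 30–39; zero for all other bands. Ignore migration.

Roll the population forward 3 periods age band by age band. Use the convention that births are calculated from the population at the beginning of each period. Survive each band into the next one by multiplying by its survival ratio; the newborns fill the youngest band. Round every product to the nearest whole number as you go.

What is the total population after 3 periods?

18126

Call the bands 1 to 5, youngest first.
After projecting period 1:
Births: 4200 × 0.147 = 617, 6100 × 0.062 = 378 → total 995
Band 2: 7900 × 0.951 = 7513
Band 3: 4650 × 0.962 = 4473
Band 4: 4200 × 0.922 = 3872
Band 5: 6100 × 0.928 + 8200 × 0.52 = 5661 + 4264 = 9925
→ [995, 7513, 4473, 3872, 9925]
After projecting period 2:
Births: 4473 × 0.147 = 658, 3872 × 0.062 = 240 → total 898
Band 2: 995 × 0.951 = 946
Band 3: 7513 × 0.962 = 7228
Band 4: 4473 × 0.922 = 4124
Band 5: 3872 × 0.928 + 9925 × 0.52 = 3593 + 5161 = 8754
→ [898, 946, 7228, 4124, 8754]
After projecting period 3:
Births: 7228 × 0.147 = 1063, 4124 × 0.062 = 256 → total 1319
Band 2: 898 × 0.951 = 854
Band 3: 946 × 0.962 = 910
Band 4: 7228 × 0.922 = 6664
Band 5: 4124 × 0.928 + 8754 × 0.52 = 3827 + 4552 = 8379
→ [1319, 854, 910, 6664, 8379]
Total after period 3: 1319 + 854 + 910 + 6664 + 8379 = 18126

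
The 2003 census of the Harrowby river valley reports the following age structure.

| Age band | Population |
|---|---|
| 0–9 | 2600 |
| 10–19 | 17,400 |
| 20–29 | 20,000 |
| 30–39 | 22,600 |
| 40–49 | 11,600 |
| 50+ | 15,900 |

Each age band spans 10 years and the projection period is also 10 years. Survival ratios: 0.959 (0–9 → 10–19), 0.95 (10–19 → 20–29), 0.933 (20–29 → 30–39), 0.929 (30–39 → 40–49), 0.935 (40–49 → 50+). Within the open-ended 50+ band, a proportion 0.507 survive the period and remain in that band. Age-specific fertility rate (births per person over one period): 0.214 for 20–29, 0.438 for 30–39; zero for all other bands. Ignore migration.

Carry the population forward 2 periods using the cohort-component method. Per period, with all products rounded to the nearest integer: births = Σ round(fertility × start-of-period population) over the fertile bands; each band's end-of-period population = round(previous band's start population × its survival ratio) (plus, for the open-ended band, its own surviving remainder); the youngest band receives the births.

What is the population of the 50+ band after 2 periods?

Numbering the bands 1..6 from youngest to oldest:
Period 1:
Births: 20000 × 0.214 = 4280  |  22600 × 0.438 = 9899 — total 14179
Band 2: 2600 × 0.959 = 2493
Band 3: 17400 × 0.95 = 16530
Band 4: 20000 × 0.933 = 18660
Band 5: 22600 × 0.929 = 20995
Band 6: 11600 × 0.935 + 15900 × 0.507 = 10846 + 8061 = 18907
Giving 14179 / 2493 / 16530 / 18660 / 20995 / 18907.
Period 2:
Births: 16530 × 0.214 = 3537  |  18660 × 0.438 = 8173 — total 11710
Band 2: 14179 × 0.959 = 13598
Band 3: 2493 × 0.95 = 2368
Band 4: 16530 × 0.933 = 15422
Band 5: 18660 × 0.929 = 17335
Band 6: 20995 × 0.935 + 18907 × 0.507 = 19630 + 9586 = 29216
Giving 11710 / 13598 / 2368 / 15422 / 17335 / 29216.

29216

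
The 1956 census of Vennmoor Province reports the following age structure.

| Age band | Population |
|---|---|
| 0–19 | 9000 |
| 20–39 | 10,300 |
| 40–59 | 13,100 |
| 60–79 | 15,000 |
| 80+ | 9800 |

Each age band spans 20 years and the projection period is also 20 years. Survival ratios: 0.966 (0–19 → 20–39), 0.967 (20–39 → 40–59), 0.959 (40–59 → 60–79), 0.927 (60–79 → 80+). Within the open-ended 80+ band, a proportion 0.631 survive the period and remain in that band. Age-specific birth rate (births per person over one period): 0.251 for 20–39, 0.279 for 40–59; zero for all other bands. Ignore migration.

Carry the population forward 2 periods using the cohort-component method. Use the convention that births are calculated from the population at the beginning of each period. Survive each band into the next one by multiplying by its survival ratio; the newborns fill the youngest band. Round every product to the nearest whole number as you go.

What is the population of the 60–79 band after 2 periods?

9552

(Groups numbered youngest = 1 to oldest = 5.)
— Period 1 —
Births: 10300 × 0.251 = 2585, 13100 × 0.279 = 3655 ⇒ total 6240
Group 2: 9000 × 0.966 = 8694
Group 3: 10300 × 0.967 = 9960
Group 4: 13100 × 0.959 = 12563
Group 5: 15000 × 0.927 + 9800 × 0.631 = 13905 + 6184 = 20089
End of period: [6240, 8694, 9960, 12563, 20089]
— Period 2 —
Births: 8694 × 0.251 = 2182, 9960 × 0.279 = 2779 ⇒ total 4961
Group 2: 6240 × 0.966 = 6028
Group 3: 8694 × 0.967 = 8407
Group 4: 9960 × 0.959 = 9552
Group 5: 12563 × 0.927 + 20089 × 0.631 = 11646 + 12676 = 24322
End of period: [4961, 6028, 8407, 9552, 24322]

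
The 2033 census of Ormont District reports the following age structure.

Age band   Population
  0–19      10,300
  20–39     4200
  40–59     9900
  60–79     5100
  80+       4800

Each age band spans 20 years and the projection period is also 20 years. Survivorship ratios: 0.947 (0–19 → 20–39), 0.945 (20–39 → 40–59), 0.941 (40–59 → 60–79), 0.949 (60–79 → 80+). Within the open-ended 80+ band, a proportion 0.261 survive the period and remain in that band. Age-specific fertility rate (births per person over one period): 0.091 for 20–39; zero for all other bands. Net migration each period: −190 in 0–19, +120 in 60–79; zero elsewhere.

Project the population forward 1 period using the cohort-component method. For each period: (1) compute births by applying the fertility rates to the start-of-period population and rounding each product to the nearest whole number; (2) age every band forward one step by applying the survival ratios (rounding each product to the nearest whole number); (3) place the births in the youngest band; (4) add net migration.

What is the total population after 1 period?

29444

After projecting period 1:
Births: 4200 × 0.091 = 382
20–39: 10300 × 0.947 = 9754
40–59: 4200 × 0.945 = 3969
60–79: 9900 × 0.941 = 9316
80+: 5100 × 0.949 + 4800 × 0.261 = 4840 + 1253 = 6093
Net migration: 0–19 − 190 → 192; 60–79 + 120 → 9436
Giving 192 / 9754 / 3969 / 9436 / 6093.
Total after period 1: 192 + 9754 + 3969 + 9436 + 6093 = 29444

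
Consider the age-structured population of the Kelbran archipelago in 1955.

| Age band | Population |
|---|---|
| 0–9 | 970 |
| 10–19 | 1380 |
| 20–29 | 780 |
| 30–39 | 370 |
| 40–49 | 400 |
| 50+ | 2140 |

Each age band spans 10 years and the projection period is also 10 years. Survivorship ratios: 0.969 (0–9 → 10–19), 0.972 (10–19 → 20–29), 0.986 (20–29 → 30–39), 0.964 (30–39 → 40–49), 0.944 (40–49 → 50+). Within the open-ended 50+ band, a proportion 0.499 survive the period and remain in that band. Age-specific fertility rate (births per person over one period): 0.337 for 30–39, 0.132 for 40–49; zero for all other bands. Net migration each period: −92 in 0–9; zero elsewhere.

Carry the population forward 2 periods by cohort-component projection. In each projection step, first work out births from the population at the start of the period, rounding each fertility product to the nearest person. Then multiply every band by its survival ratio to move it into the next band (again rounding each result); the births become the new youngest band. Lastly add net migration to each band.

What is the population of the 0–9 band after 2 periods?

Numbering the groups 1..6 from youngest to oldest:
[period 1]
Births: 370 * 0.337 = 125, 400 * 0.132 = 53 ⇒ total 178
Group 2: 970 * 0.969 = 940
Group 3: 1380 * 0.972 = 1341
Group 4: 780 * 0.986 = 769
Group 5: 370 * 0.964 = 357
Group 6: 400 * 0.944 + 2140 * 0.499 = 378 + 1068 = 1446
Net migration: Group 1 − 92 → 86
Giving 86 / 940 / 1341 / 769 / 357 / 1446.
[period 2]
Births: 769 * 0.337 = 259, 357 * 0.132 = 47 ⇒ total 306
Group 2: 86 * 0.969 = 83
Group 3: 940 * 0.972 = 914
Group 4: 1341 * 0.986 = 1322
Group 5: 769 * 0.964 = 741
Group 6: 357 * 0.944 + 1446 * 0.499 = 337 + 722 = 1059
Net migration: Group 1 − 92 → 214
Giving 214 / 83 / 914 / 1322 / 741 / 1059.

214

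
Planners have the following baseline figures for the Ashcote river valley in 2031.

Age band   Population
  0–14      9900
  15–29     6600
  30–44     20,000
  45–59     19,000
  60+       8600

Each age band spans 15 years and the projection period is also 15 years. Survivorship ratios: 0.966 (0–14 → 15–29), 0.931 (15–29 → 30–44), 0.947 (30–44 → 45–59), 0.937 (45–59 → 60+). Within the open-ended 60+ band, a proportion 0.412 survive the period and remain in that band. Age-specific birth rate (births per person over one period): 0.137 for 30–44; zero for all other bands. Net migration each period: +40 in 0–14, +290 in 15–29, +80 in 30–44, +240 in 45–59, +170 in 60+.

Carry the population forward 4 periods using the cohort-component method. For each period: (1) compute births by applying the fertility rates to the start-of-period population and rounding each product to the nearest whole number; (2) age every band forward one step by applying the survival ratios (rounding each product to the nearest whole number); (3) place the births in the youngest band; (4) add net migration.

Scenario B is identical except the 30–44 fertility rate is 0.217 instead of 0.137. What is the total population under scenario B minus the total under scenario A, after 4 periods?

3066

Call the groups 1 to 5, youngest first.
Period 1.
Births: 20000 × 0.137 = 2740
Group 2: 9900 × 0.966 = 9563
Group 3: 6600 × 0.931 = 6145
Group 4: 20000 × 0.947 = 18940
Group 5: 19000 × 0.937 + 8600 × 0.412 = 17803 + 3543 = 21346
Net migration: Group 1 + 40 → 2780; Group 2 + 290 → 9853; Group 3 + 80 → 6225; Group 4 + 240 → 19180; Group 5 + 170 → 21516
End of period: [2780, 9853, 6225, 19180, 21516]
Period 2.
Births: 6225 × 0.137 = 853
Group 2: 2780 × 0.966 = 2685
Group 3: 9853 × 0.931 = 9173
Group 4: 6225 × 0.947 = 5895
Group 5: 19180 × 0.937 + 21516 × 0.412 = 17972 + 8865 = 26837
Net migration: Group 1 + 40 → 893; Group 2 + 290 → 2975; Group 3 + 80 → 9253; Group 4 + 240 → 6135; Group 5 + 170 → 27007
End of period: [893, 2975, 9253, 6135, 27007]
Period 3.
Births: 9253 × 0.137 = 1268
Group 2: 893 × 0.966 = 863
Group 3: 2975 × 0.931 = 2770
Group 4: 9253 × 0.947 = 8763
Group 5: 6135 × 0.937 + 27007 × 0.412 = 5748 + 11127 = 16875
Net migration: Group 1 + 40 → 1308; Group 2 + 290 → 1153; Group 3 + 80 → 2850; Group 4 + 240 → 9003; Group 5 + 170 → 17045
End of period: [1308, 1153, 2850, 9003, 17045]
Period 4.
Births: 2850 × 0.137 = 390
Group 2: 1308 × 0.966 = 1264
Group 3: 1153 × 0.931 = 1073
Group 4: 2850 × 0.947 = 2699
Group 5: 9003 × 0.937 + 17045 × 0.412 = 8436 + 7023 = 15459
Net migration: Group 1 + 40 → 430; Group 2 + 290 → 1554; Group 3 + 80 → 1153; Group 4 + 240 → 2939; Group 5 + 170 → 15629
End of period: [430, 1554, 1153, 2939, 15629]
Scenario A total after 4 periods: 21705
Scenario B projection —
Period 1.
Births: 20000 × 0.217 = 4340
Group 2: 9900 × 0.966 = 9563
Group 3: 6600 × 0.931 = 6145
Group 4: 20000 × 0.947 = 18940
Group 5: 19000 × 0.937 + 8600 × 0.412 = 17803 + 3543 = 21346
Net migration: Group 1 + 40 → 4380; Group 2 + 290 → 9853; Group 3 + 80 → 6225; Group 4 + 240 → 19180; Group 5 + 170 → 21516
End of period: [4380, 9853, 6225, 19180, 21516]
Period 2.
Births: 6225 × 0.217 = 1351
Group 2: 4380 × 0.966 = 4231
Group 3: 9853 × 0.931 = 9173
Group 4: 6225 × 0.947 = 5895
Group 5: 19180 × 0.937 + 21516 × 0.412 = 17972 + 8865 = 26837
Net migration: Group 1 + 40 → 1391; Group 2 + 290 → 4521; Group 3 + 80 → 9253; Group 4 + 240 → 6135; Group 5 + 170 → 27007
End of period: [1391, 4521, 9253, 6135, 27007]
Period 3.
Births: 9253 × 0.217 = 2008
Group 2: 1391 × 0.966 = 1344
Group 3: 4521 × 0.931 = 4209
Group 4: 9253 × 0.947 = 8763
Group 5: 6135 × 0.937 + 27007 × 0.412 = 5748 + 11127 = 16875
Net migration: Group 1 + 40 → 2048; Group 2 + 290 → 1634; Group 3 + 80 → 4289; Group 4 + 240 → 9003; Group 5 + 170 → 17045
End of period: [2048, 1634, 4289, 9003, 17045]
Period 4.
Births: 4289 × 0.217 = 931
Group 2: 2048 × 0.966 = 1978
Group 3: 1634 × 0.931 = 1521
Group 4: 4289 × 0.947 = 4062
Group 5: 9003 × 0.937 + 17045 × 0.412 = 8436 + 7023 = 15459
Net migration: Group 1 + 40 → 971; Group 2 + 290 → 2268; Group 3 + 80 → 1601; Group 4 + 240 → 4302; Group 5 + 170 → 15629
End of period: [971, 2268, 1601, 4302, 15629]
Scenario B total after 4 periods: 24771
Difference B − A = 24771 − 21705 = 3066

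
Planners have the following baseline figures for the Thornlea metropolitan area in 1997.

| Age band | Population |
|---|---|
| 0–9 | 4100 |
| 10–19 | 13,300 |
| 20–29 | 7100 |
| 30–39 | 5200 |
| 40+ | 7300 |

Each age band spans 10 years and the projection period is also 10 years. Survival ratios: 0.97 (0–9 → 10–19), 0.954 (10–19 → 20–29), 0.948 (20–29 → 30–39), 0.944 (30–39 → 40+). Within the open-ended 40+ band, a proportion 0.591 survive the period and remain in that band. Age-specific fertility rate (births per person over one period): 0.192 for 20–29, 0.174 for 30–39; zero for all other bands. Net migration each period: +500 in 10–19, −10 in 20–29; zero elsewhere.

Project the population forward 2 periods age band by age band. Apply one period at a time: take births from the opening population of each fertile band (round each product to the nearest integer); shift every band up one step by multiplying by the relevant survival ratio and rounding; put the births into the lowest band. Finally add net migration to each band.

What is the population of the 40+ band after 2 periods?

11805

After projecting period 1:
Births: 7100 × 0.192 = 1363  |  5200 × 0.174 = 905 → total 2268
10–19: 4100 × 0.97 = 3977
20–29: 13300 × 0.954 = 12688
30–39: 7100 × 0.948 = 6731
40+: 5200 × 0.944 + 7300 × 0.591 = 4909 + 4314 = 9223
Net migration: 10–19 + 500 → 4477; 20–29 − 10 → 12678
Giving 2268 / 4477 / 12678 / 6731 / 9223.
After projecting period 2:
Births: 12678 × 0.192 = 2434  |  6731 × 0.174 = 1171 → total 3605
10–19: 2268 × 0.97 = 2200
20–29: 4477 × 0.954 = 4271
30–39: 12678 × 0.948 = 12019
40+: 6731 × 0.944 + 9223 × 0.591 = 6354 + 5451 = 11805
Net migration: 10–19 + 500 → 2700; 20–29 − 10 → 4261
Giving 3605 / 2700 / 4261 / 12019 / 11805.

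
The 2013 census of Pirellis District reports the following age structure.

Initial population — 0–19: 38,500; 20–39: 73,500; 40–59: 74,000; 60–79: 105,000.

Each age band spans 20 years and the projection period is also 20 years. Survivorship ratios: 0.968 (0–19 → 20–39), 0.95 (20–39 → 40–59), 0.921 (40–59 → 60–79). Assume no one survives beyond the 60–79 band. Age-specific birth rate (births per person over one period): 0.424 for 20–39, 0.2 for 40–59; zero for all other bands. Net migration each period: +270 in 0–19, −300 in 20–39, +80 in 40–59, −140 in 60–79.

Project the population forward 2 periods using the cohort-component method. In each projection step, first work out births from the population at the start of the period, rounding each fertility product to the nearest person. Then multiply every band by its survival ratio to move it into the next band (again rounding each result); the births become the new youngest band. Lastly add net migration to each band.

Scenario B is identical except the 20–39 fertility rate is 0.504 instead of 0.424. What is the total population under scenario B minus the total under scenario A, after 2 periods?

Numbering the groups 1..4 from youngest to oldest:
— Period 1 —
Births: 73500 * 0.424 = 31164  |  74000 * 0.2 = 14800 — total 45964
Group 2: 38500 * 0.968 = 37268
Group 3: 73500 * 0.95 = 69825
Group 4: 74000 * 0.921 = 68154
Net migration: Group 1 + 270 → 46234; Group 2 − 300 → 36968; Group 3 + 80 → 69905; Group 4 − 140 → 68014
→ [46234, 36968, 69905, 68014]
— Period 2 —
Births: 36968 * 0.424 = 15674  |  69905 * 0.2 = 13981 — total 29655
Group 2: 46234 * 0.968 = 44755
Group 3: 36968 * 0.95 = 35120
Group 4: 69905 * 0.921 = 64383
Net migration: Group 1 + 270 → 29925; Group 2 − 300 → 44455; Group 3 + 80 → 35200; Group 4 − 140 → 64243
→ [29925, 44455, 35200, 64243]
Scenario A total after 2 periods: 173823
Scenario B projection —
— Period 1 —
Births: 73500 * 0.504 = 37044  |  74000 * 0.2 = 14800 — total 51844
Group 2: 38500 * 0.968 = 37268
Group 3: 73500 * 0.95 = 69825
Group 4: 74000 * 0.921 = 68154
Net migration: Group 1 + 270 → 52114; Group 2 − 300 → 36968; Group 3 + 80 → 69905; Group 4 − 140 → 68014
→ [52114, 36968, 69905, 68014]
— Period 2 —
Births: 36968 * 0.504 = 18632  |  69905 * 0.2 = 13981 — total 32613
Group 2: 52114 * 0.968 = 50446
Group 3: 36968 * 0.95 = 35120
Group 4: 69905 * 0.921 = 64383
Net migration: Group 1 + 270 → 32883; Group 2 − 300 → 50146; Group 3 + 80 → 35200; Group 4 − 140 → 64243
→ [32883, 50146, 35200, 64243]
Scenario B total after 2 periods: 182472
Difference B − A = 182472 − 173823 = 8649

8649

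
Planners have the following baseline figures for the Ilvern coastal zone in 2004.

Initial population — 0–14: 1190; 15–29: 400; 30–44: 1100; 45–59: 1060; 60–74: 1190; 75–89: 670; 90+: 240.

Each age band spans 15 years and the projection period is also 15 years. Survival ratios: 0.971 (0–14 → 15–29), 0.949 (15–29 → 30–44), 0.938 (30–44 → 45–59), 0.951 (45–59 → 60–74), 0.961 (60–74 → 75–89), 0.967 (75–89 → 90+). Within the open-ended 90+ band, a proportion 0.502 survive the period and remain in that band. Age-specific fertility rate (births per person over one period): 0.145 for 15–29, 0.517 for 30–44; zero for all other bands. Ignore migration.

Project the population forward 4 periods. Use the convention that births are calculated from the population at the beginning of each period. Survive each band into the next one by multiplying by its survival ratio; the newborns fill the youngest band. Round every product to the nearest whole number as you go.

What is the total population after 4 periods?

After projecting period 1:
Births: 400 × 0.145 = 58  |  1100 × 0.517 = 569 → 627
15–29: 1190 × 0.971 = 1155
30–44: 400 × 0.949 = 380
45–59: 1100 × 0.938 = 1032
60–74: 1060 × 0.951 = 1008
75–89: 1190 × 0.961 = 1144
90+: 670 × 0.967 + 240 × 0.502 = 648 + 120 = 768
→ [627, 1155, 380, 1032, 1008, 1144, 768]
After projecting period 2:
Births: 1155 × 0.145 = 167  |  380 × 0.517 = 196 → 363
15–29: 627 × 0.971 = 609
30–44: 1155 × 0.949 = 1096
45–59: 380 × 0.938 = 356
60–74: 1032 × 0.951 = 981
75–89: 1008 × 0.961 = 969
90+: 1144 × 0.967 + 768 × 0.502 = 1106 + 386 = 1492
→ [363, 609, 1096, 356, 981, 969, 1492]
After projecting period 3:
Births: 609 × 0.145 = 88  |  1096 × 0.517 = 567 → 655
15–29: 363 × 0.971 = 352
30–44: 609 × 0.949 = 578
45–59: 1096 × 0.938 = 1028
60–74: 356 × 0.951 = 339
75–89: 981 × 0.961 = 943
90+: 969 × 0.967 + 1492 × 0.502 = 937 + 749 = 1686
→ [655, 352, 578, 1028, 339, 943, 1686]
After projecting period 4:
Births: 352 × 0.145 = 51  |  578 × 0.517 = 299 → 350
15–29: 655 × 0.971 = 636
30–44: 352 × 0.949 = 334
45–59: 578 × 0.938 = 542
60–74: 1028 × 0.951 = 978
75–89: 339 × 0.961 = 326
90+: 943 × 0.967 + 1686 × 0.502 = 912 + 846 = 1758
→ [350, 636, 334, 542, 978, 326, 1758]
Total after period 4: 350 + 636 + 334 + 542 + 978 + 326 + 1758 = 4924

4924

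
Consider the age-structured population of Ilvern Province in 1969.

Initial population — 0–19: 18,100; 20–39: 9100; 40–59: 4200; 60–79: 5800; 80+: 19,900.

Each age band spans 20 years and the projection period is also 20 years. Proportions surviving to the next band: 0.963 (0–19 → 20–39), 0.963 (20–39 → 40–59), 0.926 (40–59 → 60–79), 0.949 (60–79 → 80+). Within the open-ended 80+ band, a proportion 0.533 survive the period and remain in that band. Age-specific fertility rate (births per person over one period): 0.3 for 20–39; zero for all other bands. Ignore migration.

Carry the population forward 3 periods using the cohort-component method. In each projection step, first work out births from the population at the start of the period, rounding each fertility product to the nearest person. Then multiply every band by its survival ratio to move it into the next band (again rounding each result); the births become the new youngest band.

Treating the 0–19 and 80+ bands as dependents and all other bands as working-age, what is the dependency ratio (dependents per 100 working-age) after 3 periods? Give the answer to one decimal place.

(Groups numbered youngest = 1 to oldest = 5.)
After projecting period 1:
Births: 9100 × 0.3 = 2730
Group 2: 18100 × 0.963 = 17430
Group 3: 9100 × 0.963 = 8763
Group 4: 4200 × 0.926 = 3889
Group 5: 5800 × 0.949 + 19900 × 0.533 = 5504 + 10607 = 16111
Giving 2730 / 17430 / 8763 / 3889 / 16111.
After projecting period 2:
Births: 17430 × 0.3 = 5229
Group 2: 2730 × 0.963 = 2629
Group 3: 17430 × 0.963 = 16785
Group 4: 8763 × 0.926 = 8115
Group 5: 3889 × 0.949 + 16111 × 0.533 = 3691 + 8587 = 12278
Giving 5229 / 2629 / 16785 / 8115 / 12278.
After projecting period 3:
Births: 2629 × 0.3 = 789
Group 2: 5229 × 0.963 = 5036
Group 3: 2629 × 0.963 = 2532
Group 4: 16785 × 0.926 = 15543
Group 5: 8115 × 0.949 + 12278 × 0.533 = 7701 + 6544 = 14245
Giving 789 / 5036 / 2532 / 15543 / 14245.
Dependents (band 0–19 + band 80+) = 789 + 14245 = 15034; working-age = 23111; ratio = 15034/23111 × 100 = 65.1

65.1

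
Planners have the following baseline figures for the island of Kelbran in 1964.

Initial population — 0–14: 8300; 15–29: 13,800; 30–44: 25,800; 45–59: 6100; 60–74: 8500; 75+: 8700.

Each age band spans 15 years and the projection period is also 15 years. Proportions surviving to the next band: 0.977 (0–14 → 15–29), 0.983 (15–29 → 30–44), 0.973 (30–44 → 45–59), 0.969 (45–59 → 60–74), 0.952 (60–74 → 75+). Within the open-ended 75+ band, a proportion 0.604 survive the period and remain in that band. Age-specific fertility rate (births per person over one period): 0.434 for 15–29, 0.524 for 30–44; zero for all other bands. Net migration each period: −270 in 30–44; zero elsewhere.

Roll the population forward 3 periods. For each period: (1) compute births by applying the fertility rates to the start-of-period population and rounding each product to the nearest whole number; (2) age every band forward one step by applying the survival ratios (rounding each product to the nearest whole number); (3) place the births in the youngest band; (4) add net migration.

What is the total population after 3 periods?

92470

Period 1:
Births: 13800 × 0.434 = 5989  |  25800 × 0.524 = 13519 → 19508
15–29: 8300 × 0.977 = 8109
30–44: 13800 × 0.983 = 13565
45–59: 25800 × 0.973 = 25103
60–74: 6100 × 0.969 = 5911
75+: 8500 × 0.952 + 8700 × 0.604 = 8092 + 5255 = 13347
Net migration: 30–44 − 270 → 13295
→ [19508, 8109, 13295, 25103, 5911, 13347]
Period 2:
Births: 8109 × 0.434 = 3519  |  13295 × 0.524 = 6967 → 10486
15–29: 19508 × 0.977 = 19059
30–44: 8109 × 0.983 = 7971
45–59: 13295 × 0.973 = 12936
60–74: 25103 × 0.969 = 24325
75+: 5911 × 0.952 + 13347 × 0.604 = 5627 + 8062 = 13689
Net migration: 30–44 − 270 → 7701
→ [10486, 19059, 7701, 12936, 24325, 13689]
Period 3:
Births: 19059 × 0.434 = 8272  |  7701 × 0.524 = 4035 → 12307
15–29: 10486 × 0.977 = 10245
30–44: 19059 × 0.983 = 18735
45–59: 7701 × 0.973 = 7493
60–74: 12936 × 0.969 = 12535
75+: 24325 × 0.952 + 13689 × 0.604 = 23157 + 8268 = 31425
Net migration: 30–44 − 270 → 18465
→ [12307, 10245, 18465, 7493, 12535, 31425]
Total after period 3: 12307 + 10245 + 18465 + 7493 + 12535 + 31425 = 92470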